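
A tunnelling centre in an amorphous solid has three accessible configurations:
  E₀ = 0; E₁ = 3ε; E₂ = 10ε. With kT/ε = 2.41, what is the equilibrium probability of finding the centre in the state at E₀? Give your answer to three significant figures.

0.767

Eᵢ/kT = 0, 1.2448, 4.1494.
Z = Σ e^(−Eᵢ/kT) = e^(−0) + e^(−1.2448) + e^(−4.1494) = 1.0000 + 0.28800 + 0.015774 = 1.3038.
P₀ = e^(−E₀/kT) / Z = 1.0000/1.3038 = 0.767.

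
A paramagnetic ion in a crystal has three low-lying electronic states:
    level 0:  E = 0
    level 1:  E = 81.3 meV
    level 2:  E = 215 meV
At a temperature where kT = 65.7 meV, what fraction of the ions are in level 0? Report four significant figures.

Eᵢ/kT = 0, 1.23744, 3.27245.
Z = Σ e^(−Eᵢ/kT) = e^(−0) + e^(−1.23744) + e^(−3.27245) = 1.00000 + 0.290126 + 0.0379134 = 1.32804.
P₀ = e^(−E₀/kT) / Z = 1.00000/1.32804 = 0.7530.

0.7530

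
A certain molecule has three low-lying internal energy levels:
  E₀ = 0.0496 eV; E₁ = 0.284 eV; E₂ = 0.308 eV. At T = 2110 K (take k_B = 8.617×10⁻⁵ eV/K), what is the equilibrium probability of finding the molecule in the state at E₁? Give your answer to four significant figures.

k_BT = 8.617×10⁻⁵ × 2110 K = 0.181819 eV.
Eᵢ/kT = 0.272799, 1.56199, 1.69399.
Z = Σ e^(−Eᵢ/kT) = e^(−0.272799) + e^(−1.56199) + e^(−1.69399) = 0.761246 + 0.209718 + 0.183785 = 1.15475.
P₁ = e^(−E₁/kT) / Z = 0.209718/1.15475 = 0.1816.

0.1816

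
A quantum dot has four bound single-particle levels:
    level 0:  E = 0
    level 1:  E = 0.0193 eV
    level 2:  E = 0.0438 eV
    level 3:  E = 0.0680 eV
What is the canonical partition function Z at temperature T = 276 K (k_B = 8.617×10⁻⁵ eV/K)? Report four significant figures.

k_BT = 8.617×10⁻⁵ × 276 K = 0.0237829 eV.
Eᵢ/kT = 0, 0.811507, 1.84166, 2.85920.
Z = Σ e^(−Eᵢ/kT) = e^(−0) + e^(−0.811507) + e^(−1.84166) + e^(−2.85920) = 1.00000 + 0.444188 + 0.158554 + 0.0573146 = 1.66006.

Z = 1.660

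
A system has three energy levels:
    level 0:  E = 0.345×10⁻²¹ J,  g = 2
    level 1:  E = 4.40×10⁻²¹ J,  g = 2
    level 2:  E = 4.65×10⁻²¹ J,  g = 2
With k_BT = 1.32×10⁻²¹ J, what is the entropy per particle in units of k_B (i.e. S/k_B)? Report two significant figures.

1.0

Eᵢ/kT = 0.2614, 3.333, 3.523.
Z = Σ gᵢe^(−Eᵢ/kT) = 2·e^(−0.2614) + 2·e^(−3.333) + 2·e^(−3.523) = 1.540 + 0.07137 + 0.05902 = 1.670.
⟨E⟩ = Σ EᵢPᵢ = 0.6705 ×10⁻²¹ J.
S/k_B = ln Z + ⟨E⟩/kT = ln(1.670) + 0.6705/1.32 = 0.5128 + 0.5080 = 1.0.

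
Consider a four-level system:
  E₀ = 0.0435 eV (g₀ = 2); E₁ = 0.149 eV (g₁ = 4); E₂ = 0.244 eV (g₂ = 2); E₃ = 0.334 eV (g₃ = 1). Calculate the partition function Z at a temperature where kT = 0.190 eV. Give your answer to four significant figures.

Z = 4.143

Eᵢ/kT = 0.228947, 0.784211, 1.28421, 1.75789.
Z = Σ gᵢe^(−Eᵢ/kT) = 2·e^(−0.228947) + 4·e^(−0.784211) + 2·e^(−1.28421) + 1·e^(−1.75789) = 1.59074 + 1.82592 + 0.553738 + 0.172408 = 4.14281.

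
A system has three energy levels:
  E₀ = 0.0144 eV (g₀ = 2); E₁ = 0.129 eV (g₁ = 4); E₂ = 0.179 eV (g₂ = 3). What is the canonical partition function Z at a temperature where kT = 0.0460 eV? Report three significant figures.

Eᵢ/kT = 0.31304, 2.8043, 3.8913.
Z = Σ gᵢe^(−Eᵢ/kT) = 2·e^(−0.31304) + 4·e^(−2.8043) + 3·e^(−3.8913) = 1.4624 + 0.24220 + 0.061256 = 1.7659.

Z = 1.77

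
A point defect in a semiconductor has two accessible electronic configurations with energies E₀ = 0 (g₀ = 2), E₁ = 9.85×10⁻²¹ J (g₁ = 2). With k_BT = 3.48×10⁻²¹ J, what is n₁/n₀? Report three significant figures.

n₁/n₀ = (g₁/g₀) exp[−(E₁−E₀)/kT] = (2/2) × exp(−(9.85 ×10⁻²¹ J)/(3.48 ×10⁻²¹ J)) = (2/2) × exp(-2.8305) = 0.0590.

0.0590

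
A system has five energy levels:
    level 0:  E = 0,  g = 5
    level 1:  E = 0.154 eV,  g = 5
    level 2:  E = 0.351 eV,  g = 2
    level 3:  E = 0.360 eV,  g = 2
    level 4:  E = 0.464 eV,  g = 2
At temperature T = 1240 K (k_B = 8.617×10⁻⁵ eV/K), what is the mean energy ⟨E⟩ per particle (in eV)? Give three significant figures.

k_BT = 8.617×10⁻⁵ × 1240 K = 0.10685 eV.
Eᵢ/kT = 0, 1.4413, 3.2850, 3.3692, 4.3425.
Z = Σ gᵢe^(−Eᵢ/kT) = 5·e^(−0) + 5·e^(−1.4413) + 2·e^(−3.2850) + 2·e^(−3.3692) + 2·e^(−4.3425) = 5.0000 + 1.1831 + 0.074881 + 0.068834 + 0.026008 = 6.3528.
⟨E⟩ = Σ Eᵢ gᵢe^(−Eᵢ/kT) / Z = (0·5.0000 + 0.154·1.1831 + 0.351·0.074881 + 0.360·0.068834 + 0.464·0.026008) / 6.3528 = 0.0386 eV.

0.0386 eV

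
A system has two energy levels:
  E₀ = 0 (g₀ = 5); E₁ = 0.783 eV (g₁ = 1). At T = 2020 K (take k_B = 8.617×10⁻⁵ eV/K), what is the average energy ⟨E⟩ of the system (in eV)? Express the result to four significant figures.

k_BT = 8.617×10⁻⁵ × 2020 K = 0.174063 eV.
Eᵢ/kT = 0, 4.49837.
Z = Σ gᵢe^(−Eᵢ/kT) = 5·e^(−0) + 1·e^(−4.49837) = 5.00000 + 0.0111271 = 5.01113.
⟨E⟩ = Σ Eᵢ gᵢe^(−Eᵢ/kT) / Z = (0·5.00000 + 0.783·0.0111271) / 5.01113 = 0.001739 eV.

0.001739 eV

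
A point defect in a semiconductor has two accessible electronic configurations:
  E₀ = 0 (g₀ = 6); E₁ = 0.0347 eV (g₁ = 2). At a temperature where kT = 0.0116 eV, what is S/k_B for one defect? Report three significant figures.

Eᵢ/kT = 0, 2.9914.
Z = Σ gᵢe^(−Eᵢ/kT) = 6·e^(−0) + 2·e^(−2.9914) = 6.0000 + 0.10043 = 6.1004.
⟨E⟩ = Σ EᵢPᵢ = 0.00057126 eV.
S/k_B = ln Z + ⟨E⟩/kT = ln(6.1004) + 0.00057126/0.0116 = 1.8084 + 0.049247 = 1.86.

1.86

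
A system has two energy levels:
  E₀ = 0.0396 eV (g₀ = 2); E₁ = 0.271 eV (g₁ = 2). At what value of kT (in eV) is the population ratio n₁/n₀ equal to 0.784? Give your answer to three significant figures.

0.951 eV

n₁/n₀ = (g₁/g₀) exp[−(E₁−E₀)/kT] = 0.784.
⇒ (E₁−E₀)/kT = ln((2/2)/0.784) = ln(1.2755) = 0.24334.
kT = 0.2314 eV / 0.24334 = 0.951 eV.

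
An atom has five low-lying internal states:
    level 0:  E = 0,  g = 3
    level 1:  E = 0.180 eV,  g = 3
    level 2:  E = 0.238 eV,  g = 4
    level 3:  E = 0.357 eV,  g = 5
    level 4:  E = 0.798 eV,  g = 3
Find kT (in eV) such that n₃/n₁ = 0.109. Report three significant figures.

n₃/n₁ = (g₃/g₁) exp[−(E₃−E₁)/kT] = 0.109.
⇒ (E₃−E₁)/kT = ln((5/3)/0.109) = ln(15.291) = 2.7273.
kT = 0.177 eV / 2.7273 = 0.0649 eV.

0.0649 eV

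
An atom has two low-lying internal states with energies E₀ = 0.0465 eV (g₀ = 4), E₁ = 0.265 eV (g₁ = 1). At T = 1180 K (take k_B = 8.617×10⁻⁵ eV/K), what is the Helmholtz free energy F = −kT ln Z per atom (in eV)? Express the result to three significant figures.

-0.0974 eV

k_BT = 8.617×10⁻⁵ × 1180 K = 0.10168 eV.
Eᵢ/kT = 0.45732, 2.6062.
Z = Σ gᵢe^(−Eᵢ/kT) = 4·e^(−0.45732) + 1·e^(−2.6062) = 2.5319 + 0.073815 = 2.6057.
F = −kT ln Z = −0.10168 × ln(2.6057) = −0.10168 × 0.95770 = -0.0974 eV.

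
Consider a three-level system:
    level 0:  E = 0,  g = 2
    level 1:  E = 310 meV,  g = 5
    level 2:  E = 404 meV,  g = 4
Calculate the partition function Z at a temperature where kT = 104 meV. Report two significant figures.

Eᵢ/kT = 0, 2.981, 3.885.
Z = Σ gᵢe^(−Eᵢ/kT) = 2·e^(−0) + 5·e^(−2.981) + 4·e^(−3.885) = 2.000 + 0.2537 + 0.08219 = 2.336.

Z = 2.3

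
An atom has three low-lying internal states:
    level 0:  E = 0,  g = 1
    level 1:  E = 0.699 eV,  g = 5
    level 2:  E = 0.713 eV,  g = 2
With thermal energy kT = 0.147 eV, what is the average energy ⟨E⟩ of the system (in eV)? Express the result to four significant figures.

0.03896 eV

Eᵢ/kT = 0, 4.75510, 4.85034.
Z = Σ gᵢe^(−Eᵢ/kT) = 1·e^(−0) + 5·e^(−4.75510) + 2·e^(−4.85034) = 1.00000 + 0.0430384 + 0.0156514 = 1.05869.
⟨E⟩ = Σ Eᵢ gᵢe^(−Eᵢ/kT) / Z = (0·1.00000 + 0.699·0.0430384 + 0.713·0.0156514) / 1.05869 = 0.03896 eV.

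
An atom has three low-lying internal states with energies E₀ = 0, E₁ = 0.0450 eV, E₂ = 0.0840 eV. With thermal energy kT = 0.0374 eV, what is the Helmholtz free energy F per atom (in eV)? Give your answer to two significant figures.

-0.013 eV

Eᵢ/kT = 0, 1.203, 2.246.
Z = Σ e^(−Eᵢ/kT) = e^(−0) + e^(−1.203) + e^(−2.246) = 1.000 + 0.3003 + 0.1058 = 1.406.
F = −kT ln Z = −0.0374 × ln(1.406) = −0.0374 × 0.3407 = -0.013 eV.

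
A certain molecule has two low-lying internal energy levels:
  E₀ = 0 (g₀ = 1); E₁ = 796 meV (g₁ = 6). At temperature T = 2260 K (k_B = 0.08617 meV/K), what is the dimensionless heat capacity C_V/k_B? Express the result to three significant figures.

k_BT = 0.08617 × 2260 K = 194.74 meV.
Eᵢ/kT = 0, 4.0875.
Z = Σ gᵢe^(−Eᵢ/kT) = 1·e^(−0) + 6·e^(−4.0875) = 1.0000 + 0.10069 = 1.1007.
⟨E⟩ = 72.817 meV, ⟨E²⟩ = 57962 meV².
C_V/k_B = (⟨E²⟩ − ⟨E⟩²)/(kT)² = (57962 − 5302.3)/37924 = 1.39.

1.39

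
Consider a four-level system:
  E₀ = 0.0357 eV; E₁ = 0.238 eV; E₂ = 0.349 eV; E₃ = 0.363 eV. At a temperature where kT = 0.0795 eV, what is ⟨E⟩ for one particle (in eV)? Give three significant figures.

Eᵢ/kT = 0.44906, 2.9937, 4.3899, 4.5660.
Z = Σ e^(−Eᵢ/kT) = e^(−0.44906) + e^(−2.9937) + e^(−4.3899) + e^(−4.5660) = 0.63823 + 0.050102 + 0.012402 + 0.010399 = 0.71113.
⟨E⟩ = Σ Eᵢ e^(−Eᵢ/kT) / Z = (0.0357·0.63823 + 0.238·0.050102 + 0.349·0.012402 + 0.363·0.010399) / 0.71113 = 0.0602 eV.

0.0602 eV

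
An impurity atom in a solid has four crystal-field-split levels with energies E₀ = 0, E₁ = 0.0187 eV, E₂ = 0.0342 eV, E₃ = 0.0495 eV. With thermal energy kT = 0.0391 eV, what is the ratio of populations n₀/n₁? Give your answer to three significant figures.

n₀/n₁ = exp[−(E₀−E₁)/kT] = exp(−(-0.0187 eV)/(0.0391 eV)) = exp(0.47826) = 1.61.

1.61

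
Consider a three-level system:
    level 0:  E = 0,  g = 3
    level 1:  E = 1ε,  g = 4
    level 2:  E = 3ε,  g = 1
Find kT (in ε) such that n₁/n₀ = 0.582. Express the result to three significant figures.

1.21 ε

n₁/n₀ = (g₁/g₀) exp[−(E₁−E₀)/kT] = 0.582.
⇒ (E₁−E₀)/kT = ln((4/3)/0.582) = ln(2.2910) = 0.82899.
kT = 1ε / 0.82899 = 1.21 ε.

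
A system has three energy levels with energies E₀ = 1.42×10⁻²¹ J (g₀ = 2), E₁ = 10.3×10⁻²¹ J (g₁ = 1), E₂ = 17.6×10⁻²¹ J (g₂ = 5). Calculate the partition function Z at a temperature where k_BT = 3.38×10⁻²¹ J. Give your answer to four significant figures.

Z = 1.389

Eᵢ/kT = 0.420118, 3.04734, 5.20710.
Z = Σ gᵢe^(−Eᵢ/kT) = 2·e^(−0.420118) + 1·e^(−3.04734) + 5·e^(−5.20710) = 1.31394 + 0.0474851 + 0.0273877 = 1.38881.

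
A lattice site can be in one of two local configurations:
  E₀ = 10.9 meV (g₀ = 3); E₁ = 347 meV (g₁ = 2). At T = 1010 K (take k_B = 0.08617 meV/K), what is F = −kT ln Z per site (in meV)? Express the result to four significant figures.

-85.93 meV

k_BT = 0.08617 × 1010 K = 87.0317 meV.
Eᵢ/kT = 0.125242, 3.98705.
Z = Σ gᵢe^(−Eᵢ/kT) = 3·e^(−0.125242) + 2·e^(−3.98705) = 2.64685 + 0.0371087 = 2.68396.
F = −kT ln Z = −87.0317 × ln(2.68396) = −87.0317 × 0.987293 = -85.93 meV.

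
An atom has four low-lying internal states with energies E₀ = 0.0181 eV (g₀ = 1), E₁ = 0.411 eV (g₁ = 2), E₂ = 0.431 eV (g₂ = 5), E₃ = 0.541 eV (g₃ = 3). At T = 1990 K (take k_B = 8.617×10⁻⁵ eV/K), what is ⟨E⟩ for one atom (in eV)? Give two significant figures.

k_BT = 8.617×10⁻⁵ × 1990 K = 0.1715 eV.
Eᵢ/kT = 0.1055, 2.397, 2.513, 3.155.
Z = Σ gᵢe^(−Eᵢ/kT) = 1·e^(−0.1055) + 2·e^(−2.397) + 5·e^(−2.513) + 3·e^(−3.155) = 0.8999 + 0.1820 + 0.4051 + 0.1279 = 1.615.
⟨E⟩ = Σ Eᵢ gᵢe^(−Eᵢ/kT) / Z = (0.0181·0.8999 + 0.411·0.1820 + 0.431·0.4051 + 0.541·0.1279) / 1.615 = 0.21 eV.

0.21 eV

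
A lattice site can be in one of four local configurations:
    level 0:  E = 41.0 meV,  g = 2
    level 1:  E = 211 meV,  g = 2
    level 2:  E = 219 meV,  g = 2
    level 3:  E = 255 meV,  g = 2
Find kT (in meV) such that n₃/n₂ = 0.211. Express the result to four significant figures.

23.14 meV

n₃/n₂ = (g₃/g₂) exp[−(E₃−E₂)/kT] = 0.211.
⇒ (E₃−E₂)/kT = ln((2/2)/0.211) = ln(4.73934) = 1.55590.
kT = 36 meV / 1.55590 = 23.14 meV.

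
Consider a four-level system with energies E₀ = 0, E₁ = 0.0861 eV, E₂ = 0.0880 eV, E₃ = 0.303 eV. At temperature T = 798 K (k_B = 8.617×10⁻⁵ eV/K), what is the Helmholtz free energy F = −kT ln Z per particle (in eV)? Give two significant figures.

-0.031 eV

k_BT = 8.617×10⁻⁵ × 798 K = 0.06876 eV.
Eᵢ/kT = 0, 1.252, 1.280, 4.407.
Z = Σ e^(−Eᵢ/kT) = e^(−0) + e^(−1.252) + e^(−1.280) + e^(−4.407) = 1.000 + 0.2859 + 0.2780 + 0.01219 = 1.576.
F = −kT ln Z = −0.06876 × ln(1.576) = −0.06876 × 0.4549 = -0.031 eV.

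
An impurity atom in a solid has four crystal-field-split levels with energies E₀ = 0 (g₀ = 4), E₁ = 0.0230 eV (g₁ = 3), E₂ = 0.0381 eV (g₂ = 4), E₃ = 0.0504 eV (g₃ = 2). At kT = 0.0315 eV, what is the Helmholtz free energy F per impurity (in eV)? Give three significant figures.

-0.0615 eV

Eᵢ/kT = 0, 0.73016, 1.2095, 1.6000.
Z = Σ gᵢe^(−Eᵢ/kT) = 4·e^(−0) + 3·e^(−0.73016) + 4·e^(−1.2095) + 2·e^(−1.6000) = 4.0000 + 1.4455 + 1.1934 + 0.40379 = 7.0427.
F = −kT ln Z = −0.0315 × ln(7.0427) = −0.0315 × 1.9520 = -0.0615 eV.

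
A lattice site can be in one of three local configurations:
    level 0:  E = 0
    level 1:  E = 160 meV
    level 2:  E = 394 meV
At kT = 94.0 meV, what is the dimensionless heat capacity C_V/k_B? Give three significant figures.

Eᵢ/kT = 0, 1.7021, 4.1915.
Z = Σ e^(−Eᵢ/kT) = e^(−0) + e^(−1.7021) + e^(−4.1915) = 1.0000 + 0.18230 + 0.015124 = 1.1974.
⟨E⟩ = 29.336 meV, ⟨E²⟩ = 5858.3 meV².
C_V/k_B = (⟨E²⟩ − ⟨E⟩²)/(kT)² = (5858.3 − 860.60)/8836.0 = 0.566.

0.566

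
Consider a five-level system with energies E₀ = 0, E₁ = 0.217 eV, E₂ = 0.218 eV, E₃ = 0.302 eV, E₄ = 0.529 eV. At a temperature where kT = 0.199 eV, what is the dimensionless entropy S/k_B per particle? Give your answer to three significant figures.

1.31

Eᵢ/kT = 0, 1.0905, 1.0955, 1.5176, 2.6583.
Z = Σ e^(−Eᵢ/kT) = e^(−0) + e^(−1.0905) + e^(−1.0955) + e^(−1.5176) + e^(−2.6583) = 1.0000 + 0.33605 + 0.33437 + 0.21924 + 0.070067 = 1.9597.
⟨E⟩ = Σ EᵢPᵢ = 0.12711 eV.
S/k_B = ln Z + ⟨E⟩/kT = ln(1.9597) + 0.12711/0.199 = 0.67279 + 0.63874 = 1.31.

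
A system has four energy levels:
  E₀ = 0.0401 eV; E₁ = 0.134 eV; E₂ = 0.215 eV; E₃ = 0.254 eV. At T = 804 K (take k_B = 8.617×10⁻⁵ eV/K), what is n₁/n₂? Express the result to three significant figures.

3.22

k_BT = 8.617×10⁻⁵ × 804 K = 0.069281 eV.
n₁/n₂ = exp[−(E₁−E₂)/kT] = exp(−(-0.081 eV)/(0.069281 eV)) = exp(1.1692) = 3.22.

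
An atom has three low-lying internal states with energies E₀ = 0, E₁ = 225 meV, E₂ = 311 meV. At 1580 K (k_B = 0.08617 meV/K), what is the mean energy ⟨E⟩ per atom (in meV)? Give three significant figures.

k_BT = 0.08617 × 1580 K = 136.15 meV.
Eᵢ/kT = 0, 1.6526, 2.2842.
Z = Σ e^(−Eᵢ/kT) = e^(−0) + e^(−1.6526) + e^(−2.2842) = 1.0000 + 0.19155 + 0.10186 = 1.2934.
⟨E⟩ = Σ Eᵢ e^(−Eᵢ/kT) / Z = (0·1.0000 + 225·0.19155 + 311·0.10186) / 1.2934 = 57.8 meV.

57.8 meV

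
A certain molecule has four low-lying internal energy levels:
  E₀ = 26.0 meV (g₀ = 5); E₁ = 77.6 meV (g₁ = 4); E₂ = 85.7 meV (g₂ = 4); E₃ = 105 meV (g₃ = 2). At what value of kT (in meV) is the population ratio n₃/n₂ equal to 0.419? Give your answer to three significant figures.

n₃/n₂ = (g₃/g₂) exp[−(E₃−E₂)/kT] = 0.419.
⇒ (E₃−E₂)/kT = ln((2/4)/0.419) = ln(1.1933) = 0.17672.
kT = 19.3 meV / 0.17672 = 109 meV.

109 meV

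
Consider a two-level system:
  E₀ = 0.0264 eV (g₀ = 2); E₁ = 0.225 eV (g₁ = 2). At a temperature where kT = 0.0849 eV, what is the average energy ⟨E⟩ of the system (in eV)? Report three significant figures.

Eᵢ/kT = 0.31095, 2.6502.
Z = Σ gᵢe^(−Eᵢ/kT) = 2·e^(−0.31095) + 2·e^(−2.6502) = 1.4655 + 0.14127 = 1.6068.
⟨E⟩ = Σ Eᵢ gᵢe^(−Eᵢ/kT) / Z = (0.0264·1.4655 + 0.225·0.14127) / 1.6068 = 0.0439 eV.

0.0439 eV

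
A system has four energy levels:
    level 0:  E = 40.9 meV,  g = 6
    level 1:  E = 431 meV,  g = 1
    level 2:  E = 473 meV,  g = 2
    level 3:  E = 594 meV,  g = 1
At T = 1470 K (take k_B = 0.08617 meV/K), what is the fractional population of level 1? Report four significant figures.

0.007507

k_BT = 0.08617 × 1470 K = 126.670 meV.
Eᵢ/kT = 0.322886, 3.40254, 3.73411, 4.68935.
Z = Σ gᵢe^(−Eᵢ/kT) = 6·e^(−0.322886) + 1·e^(−3.40254) + 2·e^(−3.73411) + 1·e^(−4.68935) = 4.34434 + 0.0332886 + 0.0477889 + 0.00919266 = 4.43461.
P₁ = g₁ e^(−E₁/kT) / Z = 0.0332886/4.43461 = 0.007507.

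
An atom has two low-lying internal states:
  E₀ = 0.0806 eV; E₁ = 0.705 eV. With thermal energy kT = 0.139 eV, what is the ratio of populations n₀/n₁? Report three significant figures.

89.3

n₀/n₁ = exp[−(E₀−E₁)/kT] = exp(−(-0.6244 eV)/(0.139 eV)) = exp(4.4921) = 89.3.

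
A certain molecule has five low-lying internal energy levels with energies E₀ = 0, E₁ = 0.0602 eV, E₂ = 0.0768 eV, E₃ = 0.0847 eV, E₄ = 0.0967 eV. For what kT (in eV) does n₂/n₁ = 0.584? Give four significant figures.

0.03086 eV

n₂/n₁ = exp[−(E₂−E₁)/kT] = 0.584.
⇒ (E₂−E₁)/kT = ln(1/0.584) = ln(1.71233) = 0.537855.
kT = 0.0166 eV / 0.537855 = 0.03086 eV.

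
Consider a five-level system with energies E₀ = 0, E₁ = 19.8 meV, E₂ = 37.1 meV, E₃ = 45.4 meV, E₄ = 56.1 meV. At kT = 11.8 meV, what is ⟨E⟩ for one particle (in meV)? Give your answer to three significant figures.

5.36 meV

Eᵢ/kT = 0, 1.6780, 3.1441, 3.8475, 4.7542.
Z = Σ e^(−Eᵢ/kT) = e^(−0) + e^(−1.6780) + e^(−3.1441) + e^(−3.8475) + e^(−4.7542) = 1.0000 + 0.18675 + 0.043106 + 0.021333 + 0.0086154 = 1.2598.
⟨E⟩ = Σ Eᵢ e^(−Eᵢ/kT) / Z = (0·1.0000 + 19.8·0.18675 + 37.1·0.043106 + 45.4·0.021333 + 56.1·0.0086154) / 1.2598 = 5.36 meV.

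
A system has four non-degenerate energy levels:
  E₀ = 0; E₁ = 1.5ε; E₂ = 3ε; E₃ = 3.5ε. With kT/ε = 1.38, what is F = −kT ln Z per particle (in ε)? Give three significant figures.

Eᵢ/kT = 0, 1.0870, 2.1739, 2.5362.
Z = Σ e^(−Eᵢ/kT) = e^(−0) + e^(−1.0870) + e^(−2.1739) + e^(−2.5362) = 1.0000 + 0.33723 + 0.11373 + 0.079167 = 1.5301.
F = −kT ln Z = −1.38 × ln(1.5301) = −1.38 × 0.42533 = -0.587 ε.

-0.587 ε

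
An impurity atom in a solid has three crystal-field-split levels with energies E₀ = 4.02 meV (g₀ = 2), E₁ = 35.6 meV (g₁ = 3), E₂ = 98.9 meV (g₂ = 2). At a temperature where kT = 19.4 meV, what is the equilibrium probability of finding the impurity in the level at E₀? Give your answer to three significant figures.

0.768

Eᵢ/kT = 0.20722, 1.8351, 5.0979.
Z = Σ gᵢe^(−Eᵢ/kT) = 2·e^(−0.20722) + 3·e^(−1.8351) + 2·e^(−5.0979) = 1.6257 + 0.47879 + 0.012219 = 2.1167.
P₀ = g₀ e^(−E₀/kT) / Z = 1.6257/2.1167 = 0.768.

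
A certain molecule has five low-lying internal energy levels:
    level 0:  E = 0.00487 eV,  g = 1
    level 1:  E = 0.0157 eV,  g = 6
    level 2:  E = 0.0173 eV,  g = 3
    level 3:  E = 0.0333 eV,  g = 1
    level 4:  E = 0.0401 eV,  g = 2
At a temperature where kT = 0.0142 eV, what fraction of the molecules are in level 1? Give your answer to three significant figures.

Eᵢ/kT = 0.34296, 1.1056, 1.2183, 2.3451, 2.8239.
Z = Σ gᵢe^(−Eᵢ/kT) = 1·e^(−0.34296) + 6·e^(−1.1056) + 3·e^(−1.2183) + 1·e^(−2.3451) + 2·e^(−2.8239) = 0.70967 + 1.9861 + 0.88720 + 0.095838 + 0.11875 = 3.7976.
P₁ = g₁ e^(−E₁/kT) / Z = 1.9861/3.7976 = 0.523.

0.523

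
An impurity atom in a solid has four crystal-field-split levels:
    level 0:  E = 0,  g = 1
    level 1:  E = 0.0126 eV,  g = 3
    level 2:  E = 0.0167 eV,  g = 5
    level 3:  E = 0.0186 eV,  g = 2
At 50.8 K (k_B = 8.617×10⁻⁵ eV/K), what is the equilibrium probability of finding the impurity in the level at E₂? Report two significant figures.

k_BT = 8.617×10⁻⁵ × 50.8 K = 0.004377 eV.
Eᵢ/kT = 0, 2.879, 3.815, 4.249.
Z = Σ gᵢe^(−Eᵢ/kT) = 1·e^(−0) + 3·e^(−2.879) + 5·e^(−3.815) + 2·e^(−4.249) = 1.000 + 0.1686 + 0.1102 + 0.02856 = 1.307.
P₂ = g₂ e^(−E₂/kT) / Z = 0.1102/1.307 = 0.084.

0.084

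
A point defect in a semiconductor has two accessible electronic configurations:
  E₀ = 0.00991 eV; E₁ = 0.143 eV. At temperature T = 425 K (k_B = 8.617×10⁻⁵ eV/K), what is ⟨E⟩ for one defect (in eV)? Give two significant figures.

0.013 eV

k_BT = 8.617×10⁻⁵ × 425 K = 0.03662 eV.
Eᵢ/kT = 0.2706, 3.905.
Z = Σ e^(−Eᵢ/kT) = e^(−0.2706) + e^(−3.905) = 0.7629 + 0.02014 = 0.7830.
⟨E⟩ = Σ Eᵢ e^(−Eᵢ/kT) / Z = (0.00991·0.7629 + 0.143·0.02014) / 0.7830 = 0.013 eV.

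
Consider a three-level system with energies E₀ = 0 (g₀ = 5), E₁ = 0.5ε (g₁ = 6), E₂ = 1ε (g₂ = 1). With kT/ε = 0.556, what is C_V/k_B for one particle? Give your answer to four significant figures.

Eᵢ/kT = 0, 0.899281, 1.79856.
Z = Σ gᵢe^(−Eᵢ/kT) = 5·e^(−0) + 6·e^(−0.899281) + 1·e^(−1.79856) = 5.00000 + 2.44117 + 0.165537 = 7.60671.
⟨E⟩ = 0.182224 ε, ⟨E²⟩ = 0.101993 ε².
C_V/k_B = (⟨E²⟩ − ⟨E⟩²)/(kT)² = (0.101993 − 0.0332056)/0.309136 = 0.2225.

0.2225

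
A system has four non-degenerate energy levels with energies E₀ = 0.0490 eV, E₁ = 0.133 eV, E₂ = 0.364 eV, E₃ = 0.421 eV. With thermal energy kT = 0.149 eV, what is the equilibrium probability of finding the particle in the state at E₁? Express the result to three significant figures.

Eᵢ/kT = 0.32886, 0.89262, 2.4430, 2.8255.
Z = Σ e^(−Eᵢ/kT) = e^(−0.32886) + e^(−0.89262) + e^(−2.4430) + e^(−2.8255) = 0.71974 + 0.40958 + 0.086900 + 0.059279 = 1.2755.
P₁ = e^(−E₁/kT) / Z = 0.40958/1.2755 = 0.321.

0.321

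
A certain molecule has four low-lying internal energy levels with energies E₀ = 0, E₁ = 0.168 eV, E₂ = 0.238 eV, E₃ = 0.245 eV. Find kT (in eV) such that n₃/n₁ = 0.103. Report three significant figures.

0.0339 eV

n₃/n₁ = exp[−(E₃−E₁)/kT] = 0.103.
⇒ (E₃−E₁)/kT = ln(1/0.103) = ln(9.7087) = 2.2730.
kT = 0.077 eV / 2.2730 = 0.0339 eV.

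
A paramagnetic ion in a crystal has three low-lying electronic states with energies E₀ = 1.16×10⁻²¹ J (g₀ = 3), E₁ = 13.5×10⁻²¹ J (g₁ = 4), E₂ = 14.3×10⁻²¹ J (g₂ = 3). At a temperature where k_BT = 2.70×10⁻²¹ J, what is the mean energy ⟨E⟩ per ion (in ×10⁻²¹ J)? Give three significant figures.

1.43 ×10⁻²¹ J

Eᵢ/kT = 0.42963, 5.0000, 5.2963.
Z = Σ gᵢe^(−Eᵢ/kT) = 3·e^(−0.42963) + 4·e^(−5.0000) + 3·e^(−5.2963) = 1.9522 + 0.026952 + 0.015030 = 1.9942.
⟨E⟩ = Σ Eᵢ gᵢe^(−Eᵢ/kT) / Z = (1.16·1.9522 + 13.5·0.026952 + 14.3·0.015030) / 1.9942 = 1.43 ×10⁻²¹ J.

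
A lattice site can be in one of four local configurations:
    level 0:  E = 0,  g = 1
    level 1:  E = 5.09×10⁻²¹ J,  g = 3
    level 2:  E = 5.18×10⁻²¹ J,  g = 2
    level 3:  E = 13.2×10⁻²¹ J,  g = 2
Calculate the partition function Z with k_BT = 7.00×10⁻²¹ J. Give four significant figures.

Z = 3.708

Eᵢ/kT = 0, 0.727143, 0.740000, 1.88571.
Z = Σ gᵢe^(−Eᵢ/kT) = 1·e^(−0) + 3·e^(−0.727143) + 2·e^(−0.740000) + 2·e^(−1.88571) = 1.00000 + 1.44986 + 0.954228 + 0.303443 = 3.70753.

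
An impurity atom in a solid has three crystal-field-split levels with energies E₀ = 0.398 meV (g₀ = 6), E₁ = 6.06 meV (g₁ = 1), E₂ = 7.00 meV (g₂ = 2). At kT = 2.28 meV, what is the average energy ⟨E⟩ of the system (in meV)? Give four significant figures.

0.5921 meV

Eᵢ/kT = 0.174561, 2.65789, 3.07018.
Z = Σ gᵢe^(−Eᵢ/kT) = 6·e^(−0.174561) + 1·e^(−2.65789) + 2·e^(−3.07018) = 5.03895 + 0.0700960 + 0.0928256 = 5.20187.
⟨E⟩ = Σ Eᵢ gᵢe^(−Eᵢ/kT) / Z = (0.398·5.03895 + 6.06·0.0700960 + 7.00·0.0928256) / 5.20187 = 0.5921 meV.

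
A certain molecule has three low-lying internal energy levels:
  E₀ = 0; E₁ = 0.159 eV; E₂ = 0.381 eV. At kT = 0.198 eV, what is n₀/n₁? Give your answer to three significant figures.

2.23

n₀/n₁ = exp[−(E₀−E₁)/kT] = exp(−(-0.159 eV)/(0.198 eV)) = exp(0.80303) = 2.23.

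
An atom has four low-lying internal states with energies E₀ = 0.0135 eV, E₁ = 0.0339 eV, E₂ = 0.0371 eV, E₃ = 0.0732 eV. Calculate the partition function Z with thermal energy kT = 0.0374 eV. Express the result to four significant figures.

Eᵢ/kT = 0.360963, 0.906417, 0.991979, 1.95722.
Z = Σ e^(−Eᵢ/kT) = e^(−0.360963) + e^(−0.906417) + e^(−0.991979) + e^(−1.95722) = 0.697005 + 0.403969 + 0.370842 + 0.141251 = 1.61307.

Z = 1.613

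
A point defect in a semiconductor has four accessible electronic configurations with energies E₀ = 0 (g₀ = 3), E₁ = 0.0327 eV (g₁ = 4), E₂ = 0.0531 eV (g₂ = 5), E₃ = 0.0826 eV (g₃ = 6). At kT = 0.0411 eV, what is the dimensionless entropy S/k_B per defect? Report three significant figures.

Eᵢ/kT = 0, 0.79562, 1.2920, 2.0097.
Z = Σ gᵢe^(−Eᵢ/kT) = 3·e^(−0) + 4·e^(−0.79562) + 5·e^(−1.2920) + 6·e^(−2.0097) = 3.0000 + 1.8052 + 1.3736 + 0.80417 = 6.9830.
⟨E⟩ = Σ EᵢPᵢ = 0.028411 eV.
S/k_B = ln Z + ⟨E⟩/kT = ln(6.9830) + 0.028411/0.0411 = 1.9435 + 0.69127 = 2.63.

2.63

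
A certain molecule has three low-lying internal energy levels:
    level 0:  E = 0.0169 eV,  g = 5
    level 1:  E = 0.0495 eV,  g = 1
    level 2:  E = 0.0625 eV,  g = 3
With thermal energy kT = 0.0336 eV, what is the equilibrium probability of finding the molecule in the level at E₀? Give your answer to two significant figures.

0.81

Eᵢ/kT = 0.5030, 1.473, 1.860.
Z = Σ gᵢe^(−Eᵢ/kT) = 5·e^(−0.5030) + 1·e^(−1.473) + 3·e^(−1.860) = 3.024 + 0.2292 + 0.4670 = 3.720.
P₀ = g₀ e^(−E₀/kT) / Z = 3.024/3.720 = 0.81.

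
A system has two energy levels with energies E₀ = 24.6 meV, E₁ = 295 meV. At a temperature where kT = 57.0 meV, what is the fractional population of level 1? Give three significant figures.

0.00863

Eᵢ/kT = 0.43158, 5.1754.
Z = Σ e^(−Eᵢ/kT) = e^(−0.43158) + e^(−5.1754) = 0.64948 + 0.0056540 = 0.65513.
P₁ = e^(−E₁/kT) / Z = 0.0056540/0.65513 = 0.00863.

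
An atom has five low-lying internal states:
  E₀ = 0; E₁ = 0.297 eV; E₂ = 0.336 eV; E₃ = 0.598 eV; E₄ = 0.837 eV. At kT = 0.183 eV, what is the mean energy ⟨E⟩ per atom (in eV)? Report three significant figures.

0.102 eV

Eᵢ/kT = 0, 1.6230, 1.8361, 3.2678, 4.5738.
Z = Σ e^(−Eᵢ/kT) = e^(−0) + e^(−1.6230) + e^(−1.8361) + e^(−3.2678) + e^(−4.5738) = 1.0000 + 0.19731 + 0.15944 + 0.038090 + 0.010319 = 1.4052.
⟨E⟩ = Σ Eᵢ e^(−Eᵢ/kT) / Z = (0·1.0000 + 0.297·0.19731 + 0.336·0.15944 + 0.598·0.038090 + 0.837·0.010319) / 1.4052 = 0.102 eV.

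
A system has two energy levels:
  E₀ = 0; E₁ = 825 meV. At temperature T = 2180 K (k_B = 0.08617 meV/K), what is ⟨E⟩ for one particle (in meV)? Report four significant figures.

10.09 meV

k_BT = 0.08617 × 2180 K = 187.851 meV.
Eᵢ/kT = 0, 4.39178.
Z = Σ e^(−Eᵢ/kT) = e^(−0) + e^(−4.39178) = 1.00000 + 0.0123787 = 1.01238.
⟨E⟩ = Σ Eᵢ e^(−Eᵢ/kT) / Z = (0·1.00000 + 825·0.0123787) / 1.01238 = 10.09 meV.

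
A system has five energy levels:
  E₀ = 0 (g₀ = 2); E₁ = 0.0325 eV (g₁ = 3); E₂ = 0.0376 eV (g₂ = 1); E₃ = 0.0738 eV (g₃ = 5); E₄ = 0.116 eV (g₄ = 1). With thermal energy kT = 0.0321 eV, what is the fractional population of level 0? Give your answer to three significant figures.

Eᵢ/kT = 0, 1.0125, 1.1713, 2.2991, 3.6137.
Z = Σ gᵢe^(−Eᵢ/kT) = 2·e^(−0) + 3·e^(−1.0125) + 1·e^(−1.1713) + 5·e^(−2.2991) + 1·e^(−3.6137) = 2.0000 + 1.0899 + 0.30996 + 0.50175 + 0.026952 = 3.9286.
P₀ = g₀ e^(−E₀/kT) / Z = 2.0000/3.9286 = 0.509.

0.509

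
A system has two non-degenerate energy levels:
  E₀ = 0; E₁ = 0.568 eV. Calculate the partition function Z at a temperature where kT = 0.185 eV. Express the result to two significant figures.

Eᵢ/kT = 0, 3.070.
Z = Σ e^(−Eᵢ/kT) = e^(−0) + e^(−3.070) = 1.000 + 0.04642 = 1.046.

Z = 1.0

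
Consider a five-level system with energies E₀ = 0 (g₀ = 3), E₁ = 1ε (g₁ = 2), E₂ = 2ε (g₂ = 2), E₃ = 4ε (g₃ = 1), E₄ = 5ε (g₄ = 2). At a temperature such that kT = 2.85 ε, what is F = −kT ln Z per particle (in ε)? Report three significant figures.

-5.10 ε

Eᵢ/kT = 0, 0.35088, 0.70175, 1.4035, 1.7544.
Z = Σ gᵢe^(−Eᵢ/kT) = 3·e^(−0) + 2·e^(−0.35088) + 2·e^(−0.70175) + 1·e^(−1.4035) + 2·e^(−1.7544) = 3.0000 + 1.4081 + 0.99143 + 0.24574 + 0.34602 = 5.9913.
F = −kT ln Z = −2.85 × ln(5.9913) = −2.85 × 1.7903 = -5.10 ε.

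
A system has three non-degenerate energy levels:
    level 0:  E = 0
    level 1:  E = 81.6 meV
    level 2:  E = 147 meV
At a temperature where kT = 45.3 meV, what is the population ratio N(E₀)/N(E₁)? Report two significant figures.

n₀/n₁ = exp[−(E₀−E₁)/kT] = exp(−(-81.6 meV)/(45.3 meV)) = exp(1.801) = 6.1.

6.1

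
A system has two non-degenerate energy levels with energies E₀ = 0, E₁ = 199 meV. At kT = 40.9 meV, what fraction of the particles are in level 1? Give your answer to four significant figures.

Eᵢ/kT = 0, 4.86553.
Z = Σ e^(−Eᵢ/kT) = e^(−0) + e^(−4.86553) = 1.00000 + 0.00770774 = 1.00771.
P₁ = e^(−E₁/kT) / Z = 0.00770774/1.00771 = 0.007649.

0.007649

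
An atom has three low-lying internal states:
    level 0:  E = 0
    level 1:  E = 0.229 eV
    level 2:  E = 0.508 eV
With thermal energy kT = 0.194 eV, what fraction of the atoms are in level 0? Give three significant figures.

0.725

Eᵢ/kT = 0, 1.1804, 2.6186.
Z = Σ e^(−Eᵢ/kT) = e^(−0) + e^(−1.1804) + e^(−2.6186) = 1.0000 + 0.30716 + 0.072905 = 1.3801.
P₀ = e^(−E₀/kT) / Z = 1.0000/1.3801 = 0.725.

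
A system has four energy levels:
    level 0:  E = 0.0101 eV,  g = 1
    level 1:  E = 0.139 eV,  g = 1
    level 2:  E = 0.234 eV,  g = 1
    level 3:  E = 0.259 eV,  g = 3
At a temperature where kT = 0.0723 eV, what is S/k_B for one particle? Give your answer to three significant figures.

0.858

Eᵢ/kT = 0.13970, 1.9225, 3.2365, 3.5823.
Z = Σ gᵢe^(−Eᵢ/kT) = 1·e^(−0.13970) + 1·e^(−1.9225) + 1·e^(−3.2365) + 3·e^(−3.5823) = 0.86962 + 0.14624 + 0.039301 + 0.083435 = 1.1386.
⟨E⟩ = Σ EᵢPᵢ = 0.052623 eV.
S/k_B = ln Z + ⟨E⟩/kT = ln(1.1386) + 0.052623/0.0723 = 0.12980 + 0.72784 = 0.858.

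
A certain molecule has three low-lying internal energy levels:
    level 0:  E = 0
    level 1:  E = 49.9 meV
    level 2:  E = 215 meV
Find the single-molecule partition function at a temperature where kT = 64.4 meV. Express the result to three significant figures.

Z = 1.50

Eᵢ/kT = 0, 0.77484, 3.3385.
Z = Σ e^(−Eᵢ/kT) = e^(−0) + e^(−0.77484) + e^(−3.3385) = 1.0000 + 0.46078 + 0.035490 = 1.4963.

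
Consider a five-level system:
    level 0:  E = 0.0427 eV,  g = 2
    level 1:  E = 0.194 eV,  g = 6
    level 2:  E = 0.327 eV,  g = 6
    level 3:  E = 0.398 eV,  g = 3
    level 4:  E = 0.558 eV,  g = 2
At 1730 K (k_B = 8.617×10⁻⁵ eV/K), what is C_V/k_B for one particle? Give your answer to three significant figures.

0.661

k_BT = 8.617×10⁻⁵ × 1730 K = 0.14907 eV.
Eᵢ/kT = 0.28644, 1.3014, 2.1936, 2.6699, 3.7432.
Z = Σ gᵢe^(−Eᵢ/kT) = 2·e^(−0.28644) + 6·e^(−1.3014) + 6·e^(−2.1936) + 3·e^(−2.6699) + 2·e^(−3.7432) = 1.5019 + 1.6329 + 0.66909 + 0.20778 + 0.047356 = 4.0590.
⟨E⟩ = 0.17463 eV, ⟨E²⟩ = 0.045183 eV².
C_V/k_B = (⟨E²⟩ − ⟨E⟩²)/(kT)² = (0.045183 − 0.030496)/0.022222 = 0.661.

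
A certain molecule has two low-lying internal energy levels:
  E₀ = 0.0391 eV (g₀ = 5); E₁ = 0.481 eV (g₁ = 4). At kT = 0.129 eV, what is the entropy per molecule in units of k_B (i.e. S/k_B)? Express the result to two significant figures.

1.7

Eᵢ/kT = 0.3031, 3.729.
Z = Σ gᵢe^(−Eᵢ/kT) = 5·e^(−0.3031) + 4·e^(−3.729) = 3.693 + 0.09607 = 3.789.
⟨E⟩ = Σ EᵢPᵢ = 0.05031 eV.
S/k_B = ln Z + ⟨E⟩/kT = ln(3.789) + 0.05031/0.129 = 1.332 + 0.3900 = 1.7.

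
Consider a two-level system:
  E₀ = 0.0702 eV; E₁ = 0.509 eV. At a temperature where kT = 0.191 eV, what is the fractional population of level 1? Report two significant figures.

Eᵢ/kT = 0.3675, 2.665.
Z = Σ e^(−Eᵢ/kT) = e^(−0.3675) + e^(−2.665) = 0.6925 + 0.06960 = 0.7621.
P₁ = e^(−E₁/kT) / Z = 0.06960/0.7621 = 0.091.

0.091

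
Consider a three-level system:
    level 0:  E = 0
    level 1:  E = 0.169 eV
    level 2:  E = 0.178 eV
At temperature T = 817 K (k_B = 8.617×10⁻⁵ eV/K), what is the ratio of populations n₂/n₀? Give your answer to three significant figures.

k_BT = 8.617×10⁻⁵ × 817 K = 0.070401 eV.
n₂/n₀ = exp[−(E₂−E₀)/kT] = exp(−(0.178 eV)/(0.070401 eV)) = exp(-2.5284) = 0.0798.

0.0798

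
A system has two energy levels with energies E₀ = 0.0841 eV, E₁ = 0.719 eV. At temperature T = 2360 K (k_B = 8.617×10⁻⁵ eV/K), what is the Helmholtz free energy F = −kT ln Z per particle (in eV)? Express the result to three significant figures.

k_BT = 8.617×10⁻⁵ × 2360 K = 0.20336 eV.
Eᵢ/kT = 0.41355, 3.5356.
Z = Σ e^(−Eᵢ/kT) = e^(−0.41355) + e^(−3.5356) = 0.66130 + 0.029141 = 0.69044.
F = −kT ln Z = −0.20336 × ln(0.69044) = −0.20336 × -0.37043 = 0.0753 eV.

0.0753 eV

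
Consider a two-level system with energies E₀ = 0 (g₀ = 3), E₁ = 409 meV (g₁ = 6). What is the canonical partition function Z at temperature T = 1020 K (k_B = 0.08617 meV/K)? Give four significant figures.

Z = 3.057

k_BT = 0.08617 × 1020 K = 87.8934 meV.
Eᵢ/kT = 0, 4.65336.
Z = Σ gᵢe^(−Eᵢ/kT) = 3·e^(−0) + 6·e^(−4.65336) = 3.00000 + 0.0571772 = 3.05718.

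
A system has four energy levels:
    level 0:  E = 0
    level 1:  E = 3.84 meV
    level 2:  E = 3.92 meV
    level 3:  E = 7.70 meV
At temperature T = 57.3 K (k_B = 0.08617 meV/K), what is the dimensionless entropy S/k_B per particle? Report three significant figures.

k_BT = 0.08617 × 57.3 K = 4.9375 meV.
Eᵢ/kT = 0, 0.77772, 0.79392, 1.5595.
Z = Σ e^(−Eᵢ/kT) = e^(−0) + e^(−0.77772) + e^(−0.79392) + e^(−1.5595) = 1.0000 + 0.45945 + 0.45207 + 0.21024 = 2.1218.
⟨E⟩ = Σ EᵢPᵢ = 2.4297 meV.
S/k_B = ln Z + ⟨E⟩/kT = ln(2.1218) + 2.4297/4.9375 = 0.75226 + 0.49209 = 1.24.

1.24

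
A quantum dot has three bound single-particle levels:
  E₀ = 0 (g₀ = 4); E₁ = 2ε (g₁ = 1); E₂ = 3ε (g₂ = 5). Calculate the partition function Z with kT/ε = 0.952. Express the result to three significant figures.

Z = 4.34

Eᵢ/kT = 0, 2.1008, 3.1513.
Z = Σ gᵢe^(−Eᵢ/kT) = 4·e^(−0) + 1·e^(−2.1008) + 5·e^(−3.1513) = 4.0000 + 0.12236 + 0.21398 = 4.3363.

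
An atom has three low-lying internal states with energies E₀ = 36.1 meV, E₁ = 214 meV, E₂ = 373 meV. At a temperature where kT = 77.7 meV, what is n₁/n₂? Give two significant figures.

n₁/n₂ = exp[−(E₁−E₂)/kT] = exp(−(-159 meV)/(77.7 meV)) = exp(2.046) = 7.7.

7.7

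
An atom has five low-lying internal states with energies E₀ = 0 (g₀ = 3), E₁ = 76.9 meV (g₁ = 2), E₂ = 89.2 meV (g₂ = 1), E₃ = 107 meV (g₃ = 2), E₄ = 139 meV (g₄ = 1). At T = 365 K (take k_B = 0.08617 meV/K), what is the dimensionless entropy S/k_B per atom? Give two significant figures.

k_BT = 0.08617 × 365 K = 31.45 meV.
Eᵢ/kT = 0, 2.445, 2.836, 3.402, 4.420.
Z = Σ gᵢe^(−Eᵢ/kT) = 3·e^(−0) + 2·e^(−2.445) + 1·e^(−2.836) + 2·e^(−3.402) + 1·e^(−4.420) = 3.000 + 0.1735 + 0.05866 + 0.06661 + 0.01203 = 3.311.
⟨E⟩ = Σ EᵢPᵢ = 8.268 meV.
S/k_B = ln Z + ⟨E⟩/kT = ln(3.311) + 8.268/31.45 = 1.197 + 0.2629 = 1.5.

1.5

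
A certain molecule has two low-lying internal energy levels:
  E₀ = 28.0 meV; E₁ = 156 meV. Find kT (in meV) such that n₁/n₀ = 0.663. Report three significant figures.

311 meV

n₁/n₀ = exp[−(E₁−E₀)/kT] = 0.663.
⇒ (E₁−E₀)/kT = ln(1/0.663) = ln(1.5083) = 0.41098.
kT = 128.0 meV / 0.41098 = 311 meV.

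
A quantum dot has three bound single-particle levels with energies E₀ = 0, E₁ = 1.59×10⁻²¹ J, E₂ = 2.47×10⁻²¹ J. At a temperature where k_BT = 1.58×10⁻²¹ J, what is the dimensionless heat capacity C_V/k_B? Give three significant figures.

0.365

Eᵢ/kT = 0, 1.0063, 1.5633.
Z = Σ e^(−Eᵢ/kT) = e^(−0) + e^(−1.0063) + e^(−1.5633) = 1.0000 + 0.36557 + 0.20944 = 1.5750.
⟨E⟩ = 0.69751, ⟨E²⟩ = 1.3981.
C_V/k_B = (⟨E²⟩ − ⟨E⟩²)/(kT)² = (1.3981 − 0.48652)/2.4964 = 0.365.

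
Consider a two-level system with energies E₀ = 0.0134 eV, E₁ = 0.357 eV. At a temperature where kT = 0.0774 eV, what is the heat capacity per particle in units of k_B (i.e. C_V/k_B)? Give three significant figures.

0.227

Eᵢ/kT = 0.17313, 4.6124.
Z = Σ e^(−Eᵢ/kT) = e^(−0.17313) + e^(−4.6124) = 0.84103 + 0.0099280 = 0.85096.
⟨E⟩ = 0.017409 eV, ⟨E²⟩ = 0.0016644 eV².
C_V/k_B = (⟨E²⟩ − ⟨E⟩²)/(kT)² = (0.0016644 − 0.00030307)/0.0059908 = 0.227.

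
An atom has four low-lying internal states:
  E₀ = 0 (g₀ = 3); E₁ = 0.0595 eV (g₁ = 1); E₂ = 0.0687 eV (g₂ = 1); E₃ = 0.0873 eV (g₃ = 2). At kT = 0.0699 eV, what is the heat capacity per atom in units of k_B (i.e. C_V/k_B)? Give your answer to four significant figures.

0.2484

Eᵢ/kT = 0, 0.851216, 0.982833, 1.24893.
Z = Σ gᵢe^(−Eᵢ/kT) = 3·e^(−0) + 1·e^(−0.851216) + 1·e^(−0.982833) + 2·e^(−1.24893) = 3.00000 + 0.426896 + 0.374249 + 0.573623 = 4.37477.
⟨E⟩ = 0.0231300 eV, ⟨E²⟩ = 0.00174853 eV².
C_V/k_B = (⟨E²⟩ − ⟨E⟩²)/(kT)² = (0.00174853 − 0.000534997)/0.00488601 = 0.2484.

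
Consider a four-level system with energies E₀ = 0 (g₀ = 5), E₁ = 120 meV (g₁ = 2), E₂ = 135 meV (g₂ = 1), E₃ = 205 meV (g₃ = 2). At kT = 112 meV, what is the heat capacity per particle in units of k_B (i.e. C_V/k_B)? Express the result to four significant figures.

Eᵢ/kT = 0, 1.07143, 1.20536, 1.83036.
Z = Σ gᵢe^(−Eᵢ/kT) = 5·e^(−0) + 2·e^(−1.07143) + 1·e^(−1.20536) + 2·e^(−1.83036) = 5.00000 + 0.685037 + 0.299584 + 0.320712 = 6.30533.
⟨E⟩ = 29.8786 meV, ⟨E²⟩ = 4567.94 meV².
C_V/k_B = (⟨E²⟩ − ⟨E⟩²)/(kT)² = (4567.94 − 892.731)/12544.0 = 0.2930.

0.2930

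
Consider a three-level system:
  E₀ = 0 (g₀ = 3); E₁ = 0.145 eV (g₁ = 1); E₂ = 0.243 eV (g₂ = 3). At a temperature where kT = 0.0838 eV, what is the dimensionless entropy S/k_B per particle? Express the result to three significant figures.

Eᵢ/kT = 0, 1.7303, 2.8998.
Z = Σ gᵢe^(−Eᵢ/kT) = 3·e^(−0) + 1·e^(−1.7303) + 3·e^(−2.8998) = 3.0000 + 0.17723 + 0.16510 = 3.3423.
⟨E⟩ = Σ EᵢPᵢ = 0.019692 eV.
S/k_B = ln Z + ⟨E⟩/kT = ln(3.3423) + 0.019692/0.0838 = 1.2067 + 0.23499 = 1.44.

1.44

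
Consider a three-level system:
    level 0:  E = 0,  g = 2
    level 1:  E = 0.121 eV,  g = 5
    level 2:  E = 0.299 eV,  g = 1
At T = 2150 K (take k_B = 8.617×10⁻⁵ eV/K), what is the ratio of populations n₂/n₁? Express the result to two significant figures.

0.077

k_BT = 8.617×10⁻⁵ × 2150 K = 0.1853 eV.
n₂/n₁ = (g₂/g₁) exp[−(E₂−E₁)/kT] = (1/5) × exp(−(0.178 eV)/(0.1853 eV)) = (1/5) × exp(-0.9606) = 0.077.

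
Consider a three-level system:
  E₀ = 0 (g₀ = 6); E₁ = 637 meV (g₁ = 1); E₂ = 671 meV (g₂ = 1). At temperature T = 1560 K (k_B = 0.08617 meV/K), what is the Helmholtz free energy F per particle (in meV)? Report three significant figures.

-241 meV

k_BT = 0.08617 × 1560 K = 134.43 meV.
Eᵢ/kT = 0, 4.7385, 4.9914.
Z = Σ gᵢe^(−Eᵢ/kT) = 6·e^(−0) + 1·e^(−4.7385) + 1·e^(−4.9914) = 6.0000 + 0.0087518 + 0.0067961 = 6.0155.
F = −kT ln Z = −134.43 × ln(6.0155) = −134.43 × 1.7943 = -241 meV.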